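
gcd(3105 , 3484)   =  1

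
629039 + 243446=872485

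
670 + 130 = 800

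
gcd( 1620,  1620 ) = 1620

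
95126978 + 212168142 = 307295120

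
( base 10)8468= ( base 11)63A9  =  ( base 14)312C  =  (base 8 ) 20424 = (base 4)2010110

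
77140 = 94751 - 17611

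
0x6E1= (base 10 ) 1761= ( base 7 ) 5064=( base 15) 7C6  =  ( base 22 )3e1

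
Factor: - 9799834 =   -  2^1*11^1 * 445447^1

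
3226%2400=826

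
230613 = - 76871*( - 3)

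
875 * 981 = 858375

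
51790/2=25895 = 25895.00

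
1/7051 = 1/7051= 0.00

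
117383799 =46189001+71194798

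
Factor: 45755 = 5^1*9151^1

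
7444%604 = 196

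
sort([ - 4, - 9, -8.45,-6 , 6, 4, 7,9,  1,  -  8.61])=[-9, - 8.61, - 8.45, - 6 , - 4, 1,  4,6, 7,9]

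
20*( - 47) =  - 940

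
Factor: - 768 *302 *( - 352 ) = 2^14*3^1 *11^1*151^1 = 81641472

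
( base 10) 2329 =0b100100011001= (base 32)28p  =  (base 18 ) 737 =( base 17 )810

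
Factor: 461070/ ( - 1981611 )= - 2^1 * 3^(  -  1)*5^1 * 23^( - 1)*47^1*109^1* 3191^(-1 )=- 51230/220179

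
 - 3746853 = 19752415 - 23499268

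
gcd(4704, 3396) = 12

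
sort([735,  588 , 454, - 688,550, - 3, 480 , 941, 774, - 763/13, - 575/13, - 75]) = [ - 688, - 75, - 763/13, - 575/13, - 3,454, 480,  550, 588,735,774,941] 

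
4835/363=13 + 116/363 = 13.32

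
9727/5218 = 1 + 4509/5218 = 1.86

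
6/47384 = 3/23692 = 0.00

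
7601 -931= 6670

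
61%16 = 13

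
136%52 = 32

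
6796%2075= 571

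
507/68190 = 169/22730 = 0.01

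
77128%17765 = 6068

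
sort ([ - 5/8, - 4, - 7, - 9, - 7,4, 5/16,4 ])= [ - 9, - 7, - 7, - 4,-5/8, 5/16, 4, 4 ] 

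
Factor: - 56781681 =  - 3^1*11^1* 29^1*59333^1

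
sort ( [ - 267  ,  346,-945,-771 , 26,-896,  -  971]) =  [-971, - 945, - 896,  -  771,-267,26,  346 ] 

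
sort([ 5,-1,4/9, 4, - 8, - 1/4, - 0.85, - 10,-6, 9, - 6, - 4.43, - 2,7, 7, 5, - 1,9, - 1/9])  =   [ - 10, - 8, -6, - 6, - 4.43, - 2, - 1, - 1, - 0.85, - 1/4, - 1/9, 4/9,  4 , 5,5, 7, 7, 9, 9]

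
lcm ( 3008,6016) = 6016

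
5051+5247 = 10298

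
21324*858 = 18295992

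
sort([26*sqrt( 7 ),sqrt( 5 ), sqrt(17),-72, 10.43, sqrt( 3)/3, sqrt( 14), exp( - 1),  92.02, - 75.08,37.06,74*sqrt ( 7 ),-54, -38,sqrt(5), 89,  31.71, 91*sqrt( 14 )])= [- 75.08, - 72,  -  54, - 38, exp( - 1), sqrt( 3)/3,sqrt (5),  sqrt( 5), sqrt( 14),  sqrt( 17 ), 10.43, 31.71, 37.06, 26 *sqrt( 7 ), 89, 92.02, 74*sqrt(7),91 * sqrt(14) ] 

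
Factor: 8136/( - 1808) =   -  9/2=- 2^( - 1)*3^2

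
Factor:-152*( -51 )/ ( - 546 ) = -2^2*7^( - 1 )*13^( - 1 ) * 17^1 * 19^1 = - 1292/91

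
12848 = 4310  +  8538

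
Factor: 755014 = 2^1*13^1*71^1*409^1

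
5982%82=78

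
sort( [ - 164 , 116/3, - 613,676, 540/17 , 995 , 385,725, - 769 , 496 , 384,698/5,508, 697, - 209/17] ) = [ - 769,-613,-164, - 209/17 , 540/17, 116/3 , 698/5,  384,385, 496 , 508, 676 , 697 , 725,  995 ] 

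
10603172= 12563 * 844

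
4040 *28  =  113120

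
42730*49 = 2093770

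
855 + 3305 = 4160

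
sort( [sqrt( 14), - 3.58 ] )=[-3.58, sqrt( 14)] 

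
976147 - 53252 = 922895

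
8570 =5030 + 3540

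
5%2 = 1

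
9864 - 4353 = 5511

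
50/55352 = 25/27676 = 0.00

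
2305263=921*2503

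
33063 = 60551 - 27488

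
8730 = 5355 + 3375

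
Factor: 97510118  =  2^1*48755059^1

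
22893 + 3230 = 26123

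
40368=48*841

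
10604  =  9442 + 1162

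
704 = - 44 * (-16 )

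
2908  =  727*4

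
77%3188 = 77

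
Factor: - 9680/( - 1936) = 5= 5^1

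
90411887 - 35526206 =54885681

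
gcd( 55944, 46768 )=296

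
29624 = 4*7406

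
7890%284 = 222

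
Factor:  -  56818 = - 2^1 * 28409^1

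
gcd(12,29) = 1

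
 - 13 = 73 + - 86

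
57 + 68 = 125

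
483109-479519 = 3590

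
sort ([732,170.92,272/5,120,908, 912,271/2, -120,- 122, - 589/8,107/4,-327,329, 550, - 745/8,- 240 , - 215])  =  [ - 327, - 240, -215, - 122, - 120, - 745/8, - 589/8,107/4,272/5,  120,271/2, 170.92, 329 , 550,732,908, 912]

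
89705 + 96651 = 186356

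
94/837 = 94/837 = 0.11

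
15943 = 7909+8034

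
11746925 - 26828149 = -15081224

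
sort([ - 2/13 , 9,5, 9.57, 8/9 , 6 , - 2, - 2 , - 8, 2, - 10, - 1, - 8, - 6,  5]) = [ - 10, - 8, - 8, - 6, - 2, -2, - 1  , - 2/13, 8/9 , 2,5, 5,6, 9, 9.57]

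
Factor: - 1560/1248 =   -  5/4 = -2^ (-2) * 5^1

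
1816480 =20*90824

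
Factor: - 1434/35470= - 3^1*5^( - 1)*239^1*3547^ (-1 ) = - 717/17735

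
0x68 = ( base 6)252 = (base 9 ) 125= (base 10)104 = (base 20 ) 54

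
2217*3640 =8069880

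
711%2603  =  711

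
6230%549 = 191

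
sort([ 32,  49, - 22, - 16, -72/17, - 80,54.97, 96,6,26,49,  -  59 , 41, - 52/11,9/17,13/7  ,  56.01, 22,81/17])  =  [ - 80  , - 59, - 22,- 16,- 52/11,- 72/17, 9/17,13/7,81/17,6,22, 26,32,41,49,49,54.97, 56.01,96]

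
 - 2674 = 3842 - 6516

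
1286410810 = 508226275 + 778184535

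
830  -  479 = 351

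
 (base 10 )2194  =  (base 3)10000021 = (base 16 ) 892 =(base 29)2hj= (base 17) 7a1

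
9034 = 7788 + 1246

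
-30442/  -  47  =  30442/47= 647.70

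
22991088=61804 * 372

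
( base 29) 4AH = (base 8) 7127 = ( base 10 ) 3671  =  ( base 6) 24555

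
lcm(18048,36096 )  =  36096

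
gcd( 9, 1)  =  1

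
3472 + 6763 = 10235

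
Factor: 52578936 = 2^3 * 3^3*243421^1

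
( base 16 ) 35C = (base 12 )5B8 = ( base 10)860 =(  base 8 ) 1534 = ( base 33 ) q2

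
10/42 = 5/21 = 0.24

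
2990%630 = 470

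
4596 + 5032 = 9628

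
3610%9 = 1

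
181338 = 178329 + 3009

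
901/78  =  901/78=11.55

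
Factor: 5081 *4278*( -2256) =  - 49037584608 = -  2^5 * 3^2 * 23^1*31^1  *  47^1 * 5081^1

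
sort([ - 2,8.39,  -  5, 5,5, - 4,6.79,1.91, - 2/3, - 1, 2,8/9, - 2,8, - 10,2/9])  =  [  -  10, - 5,-4  ,-2, - 2, - 1,- 2/3,2/9, 8/9,1.91,2 , 5,5 , 6.79 , 8,8.39]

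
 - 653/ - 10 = 653/10 = 65.30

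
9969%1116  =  1041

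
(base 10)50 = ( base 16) 32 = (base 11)46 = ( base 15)35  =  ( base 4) 302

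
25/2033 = 25/2033 = 0.01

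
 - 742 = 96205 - 96947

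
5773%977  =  888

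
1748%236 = 96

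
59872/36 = 14968/9= 1663.11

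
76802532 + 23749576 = 100552108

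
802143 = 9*89127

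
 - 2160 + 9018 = 6858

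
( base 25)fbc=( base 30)am2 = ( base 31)a1l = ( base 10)9662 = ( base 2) 10010110111110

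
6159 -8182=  - 2023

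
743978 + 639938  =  1383916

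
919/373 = 2 + 173/373 =2.46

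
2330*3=6990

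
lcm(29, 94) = 2726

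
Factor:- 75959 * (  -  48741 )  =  3^1 * 7^1*11^1*13^1*211^1*5843^1 = 3702317619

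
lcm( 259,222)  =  1554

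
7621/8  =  7621/8 = 952.62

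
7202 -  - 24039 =31241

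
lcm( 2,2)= 2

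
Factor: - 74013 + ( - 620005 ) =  - 2^1*13^1*26693^1 = -694018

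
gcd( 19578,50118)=6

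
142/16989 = 142/16989 = 0.01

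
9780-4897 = 4883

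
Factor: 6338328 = 2^3 * 3^1*79^1*3343^1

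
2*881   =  1762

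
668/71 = 668/71 = 9.41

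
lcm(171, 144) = 2736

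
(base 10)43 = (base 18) 27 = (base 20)23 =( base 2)101011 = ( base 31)1c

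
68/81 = 68/81  =  0.84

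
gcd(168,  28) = 28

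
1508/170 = 754/85 = 8.87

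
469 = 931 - 462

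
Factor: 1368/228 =6 =2^1*3^1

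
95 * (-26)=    - 2470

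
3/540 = 1/180 = 0.01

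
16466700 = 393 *41900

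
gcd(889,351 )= 1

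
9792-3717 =6075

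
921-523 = 398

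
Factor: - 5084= -2^2*31^1 *41^1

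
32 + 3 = 35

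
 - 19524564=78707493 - 98232057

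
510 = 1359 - 849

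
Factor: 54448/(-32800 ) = - 2^( - 1 )*5^( - 2)*83^1 = - 83/50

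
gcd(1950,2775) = 75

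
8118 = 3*2706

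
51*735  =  37485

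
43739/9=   4859 + 8/9 =4859.89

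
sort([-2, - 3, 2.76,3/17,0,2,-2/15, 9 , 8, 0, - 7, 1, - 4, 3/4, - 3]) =[ - 7,-4, - 3, - 3,  -  2,-2/15, 0,0 , 3/17, 3/4, 1, 2, 2.76  ,  8,9]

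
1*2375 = 2375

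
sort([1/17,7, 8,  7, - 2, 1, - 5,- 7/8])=[ - 5, - 2, - 7/8,1/17,1,  7,7, 8]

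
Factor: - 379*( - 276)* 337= 2^2 * 3^1*23^1 *337^1*379^1 = 35251548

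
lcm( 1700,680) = 3400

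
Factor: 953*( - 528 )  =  -503184  =  - 2^4*3^1*11^1*953^1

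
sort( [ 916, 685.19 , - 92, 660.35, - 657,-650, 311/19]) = [ - 657, - 650, - 92, 311/19, 660.35,685.19, 916 ]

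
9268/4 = 2317= 2317.00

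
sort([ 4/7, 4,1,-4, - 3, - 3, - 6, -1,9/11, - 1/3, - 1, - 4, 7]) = [ - 6,-4, - 4 , - 3,  -  3,-1,-1, - 1/3,  4/7,9/11 , 1, 4,7 ] 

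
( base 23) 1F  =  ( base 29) 19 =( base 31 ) 17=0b100110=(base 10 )38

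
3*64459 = 193377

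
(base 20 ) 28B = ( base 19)2d2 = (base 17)362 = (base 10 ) 971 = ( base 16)3cb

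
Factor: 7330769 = 43^1*170483^1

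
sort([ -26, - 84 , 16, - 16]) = [-84, - 26, - 16, 16 ] 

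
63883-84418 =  - 20535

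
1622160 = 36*45060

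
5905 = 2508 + 3397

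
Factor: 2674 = 2^1*7^1*191^1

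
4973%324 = 113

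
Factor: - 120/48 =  - 5/2 = -2^ ( - 1 )*5^1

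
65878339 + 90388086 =156266425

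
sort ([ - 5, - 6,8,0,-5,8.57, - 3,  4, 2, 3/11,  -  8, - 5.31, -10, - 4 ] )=[ - 10,  -  8 ,  -  6, -5.31, - 5, -5, - 4, - 3,0,3/11,2, 4,8,8.57 ] 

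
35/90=7/18 = 0.39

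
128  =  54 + 74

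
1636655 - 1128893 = 507762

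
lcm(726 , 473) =31218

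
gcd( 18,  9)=9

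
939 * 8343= 7834077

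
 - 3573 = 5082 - 8655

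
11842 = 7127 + 4715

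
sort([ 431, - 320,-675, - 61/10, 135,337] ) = [ - 675,-320, - 61/10, 135, 337, 431 ] 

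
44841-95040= - 50199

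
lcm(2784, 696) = 2784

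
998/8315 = 998/8315 = 0.12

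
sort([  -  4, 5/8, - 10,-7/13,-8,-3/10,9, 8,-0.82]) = [- 10,-8  , - 4, - 0.82, - 7/13,-3/10 , 5/8,8, 9]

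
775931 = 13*59687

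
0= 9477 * 0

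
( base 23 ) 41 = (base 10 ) 93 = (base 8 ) 135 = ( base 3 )10110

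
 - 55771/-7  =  55771/7 = 7967.29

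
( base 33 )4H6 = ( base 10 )4923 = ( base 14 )1B19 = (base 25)7LN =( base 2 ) 1001100111011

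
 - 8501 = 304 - 8805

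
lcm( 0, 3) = 0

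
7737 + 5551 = 13288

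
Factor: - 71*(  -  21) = 3^1*7^1*71^1 = 1491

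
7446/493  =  438/29  =  15.10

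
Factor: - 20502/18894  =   - 51/47 = - 3^1*17^1*47^( - 1)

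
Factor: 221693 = 83^1*2671^1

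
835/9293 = 835/9293 = 0.09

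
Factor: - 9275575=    - 5^2*311^1*1193^1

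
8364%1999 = 368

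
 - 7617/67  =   - 7617/67 = -113.69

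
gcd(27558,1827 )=9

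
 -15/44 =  - 15/44 = -0.34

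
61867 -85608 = -23741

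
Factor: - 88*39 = -2^3 * 3^1*11^1 * 13^1 = -  3432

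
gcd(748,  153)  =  17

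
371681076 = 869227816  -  497546740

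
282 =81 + 201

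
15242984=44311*344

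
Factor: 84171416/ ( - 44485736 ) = - 7^2*17^( - 1 )*43^( - 1)*7607^(- 1)*214723^1=-10521427/5560717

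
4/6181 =4/6181 = 0.00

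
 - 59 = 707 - 766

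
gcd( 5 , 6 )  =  1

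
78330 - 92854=-14524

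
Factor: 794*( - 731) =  - 580414 = - 2^1*17^1*43^1 * 397^1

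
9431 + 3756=13187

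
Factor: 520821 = 3^2*7^2*1181^1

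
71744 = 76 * 944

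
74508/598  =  124 + 178/299 = 124.60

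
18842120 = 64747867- 45905747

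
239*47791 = 11422049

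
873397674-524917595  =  348480079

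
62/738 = 31/369   =  0.08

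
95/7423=95/7423 = 0.01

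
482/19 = 482/19 = 25.37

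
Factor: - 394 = -2^1*197^1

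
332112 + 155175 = 487287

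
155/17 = 155/17= 9.12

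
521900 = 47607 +474293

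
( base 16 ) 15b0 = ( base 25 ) 8m2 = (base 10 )5552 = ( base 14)2048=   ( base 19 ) f74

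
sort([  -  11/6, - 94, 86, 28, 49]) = [-94, - 11/6,28,49, 86]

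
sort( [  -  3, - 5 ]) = [ - 5 , -3 ]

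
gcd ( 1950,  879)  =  3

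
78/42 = 1 + 6/7 = 1.86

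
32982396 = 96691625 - 63709229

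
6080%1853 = 521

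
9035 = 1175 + 7860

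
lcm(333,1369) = 12321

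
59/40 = 59/40 = 1.48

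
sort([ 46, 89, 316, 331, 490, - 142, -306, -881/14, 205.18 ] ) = [ - 306, - 142, - 881/14, 46, 89, 205.18, 316, 331, 490 ]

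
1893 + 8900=10793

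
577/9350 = 577/9350 = 0.06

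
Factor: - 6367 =-6367^1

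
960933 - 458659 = 502274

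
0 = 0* (- 308 )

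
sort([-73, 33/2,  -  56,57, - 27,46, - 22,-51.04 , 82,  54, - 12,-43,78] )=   [ - 73, - 56, - 51.04, - 43,-27, - 22 , - 12,  33/2,46,54, 57, 78,82] 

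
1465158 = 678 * 2161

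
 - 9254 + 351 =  - 8903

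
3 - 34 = -31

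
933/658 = 933/658 = 1.42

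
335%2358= 335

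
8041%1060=621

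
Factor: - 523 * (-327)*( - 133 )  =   - 3^1 * 7^1 * 19^1*109^1*523^1 = -22745793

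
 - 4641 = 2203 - 6844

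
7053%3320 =413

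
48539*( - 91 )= - 4417049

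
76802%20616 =14954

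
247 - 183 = 64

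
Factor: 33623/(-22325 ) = - 5^( - 2)*19^(  -  1)*47^(  -  1)*33623^1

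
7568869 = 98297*77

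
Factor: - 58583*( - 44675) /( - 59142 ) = -2^( - 1)*3^(-1)*5^2 * 7^1*1787^1*8369^1*9857^( - 1 ) = - 2617195525/59142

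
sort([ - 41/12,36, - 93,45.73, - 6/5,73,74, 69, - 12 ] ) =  [ - 93, - 12, - 41/12, - 6/5, 36, 45.73,69, 73, 74] 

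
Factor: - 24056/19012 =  - 62/49 = - 2^1*7^( - 2)*31^1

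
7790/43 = 181 + 7/43 = 181.16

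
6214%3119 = 3095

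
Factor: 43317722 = 2^1*7^1*3094123^1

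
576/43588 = 144/10897 = 0.01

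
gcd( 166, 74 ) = 2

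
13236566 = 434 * 30499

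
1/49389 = 1/49389 = 0.00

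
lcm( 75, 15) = 75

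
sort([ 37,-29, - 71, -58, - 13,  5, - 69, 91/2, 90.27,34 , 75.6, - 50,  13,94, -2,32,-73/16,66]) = [ - 71, - 69,-58,  -  50,-29 ,  -  13, - 73/16, - 2,5,13,32, 34, 37,91/2, 66, 75.6,90.27, 94 ] 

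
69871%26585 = 16701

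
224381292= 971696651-747315359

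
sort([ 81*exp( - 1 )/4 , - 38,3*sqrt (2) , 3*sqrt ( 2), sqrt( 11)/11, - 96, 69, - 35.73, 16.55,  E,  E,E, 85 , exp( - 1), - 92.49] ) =[-96, - 92.49, - 38, - 35.73 , sqrt(11)/11, exp( - 1), E,E , E, 3 * sqrt( 2), 3*sqrt( 2),81*exp(-1)/4, 16.55,69,85]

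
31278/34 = 15639/17   =  919.94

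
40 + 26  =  66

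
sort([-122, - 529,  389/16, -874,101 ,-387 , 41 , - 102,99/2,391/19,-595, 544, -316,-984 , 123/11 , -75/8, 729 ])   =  [- 984 ,-874, - 595, - 529,- 387,  -  316  , - 122 , - 102, - 75/8,123/11 , 391/19 , 389/16,41,  99/2 , 101 , 544  ,  729]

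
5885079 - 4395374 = 1489705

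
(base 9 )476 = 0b110001001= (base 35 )B8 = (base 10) 393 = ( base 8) 611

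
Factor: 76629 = 3^1*7^1*41^1*89^1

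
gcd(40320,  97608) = 168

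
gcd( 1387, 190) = 19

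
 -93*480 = -44640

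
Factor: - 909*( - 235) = 213615 = 3^2*5^1*47^1*101^1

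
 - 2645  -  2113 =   -  4758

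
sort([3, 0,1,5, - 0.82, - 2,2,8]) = [ - 2,- 0.82, 0, 1, 2 , 3,5,8]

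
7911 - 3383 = 4528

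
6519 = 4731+1788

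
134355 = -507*( - 265 ) 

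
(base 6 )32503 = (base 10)4503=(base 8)10627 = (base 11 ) 3424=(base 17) F9F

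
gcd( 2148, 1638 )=6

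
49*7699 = 377251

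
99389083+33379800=132768883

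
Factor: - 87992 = - 2^3*17^1*647^1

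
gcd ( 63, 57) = 3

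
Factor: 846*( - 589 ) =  - 2^1*3^2*19^1*31^1*47^1  =  -498294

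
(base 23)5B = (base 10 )126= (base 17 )77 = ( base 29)4A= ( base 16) 7e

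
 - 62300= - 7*8900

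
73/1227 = 73/1227 = 0.06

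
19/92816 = 19/92816 = 0.00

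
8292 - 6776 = 1516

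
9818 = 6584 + 3234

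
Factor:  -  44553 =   -  3^1*14851^1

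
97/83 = 97/83 = 1.17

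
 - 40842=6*(- 6807)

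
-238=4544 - 4782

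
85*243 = 20655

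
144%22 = 12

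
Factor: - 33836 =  - 2^2*11^1*769^1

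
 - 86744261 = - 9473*9157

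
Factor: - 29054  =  - 2^1*73^1*199^1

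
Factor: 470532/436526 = 2^1*3^1*17^( - 1) * 37^(- 1 )*113^1 = 678/629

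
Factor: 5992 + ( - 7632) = -1640 = - 2^3*5^1*41^1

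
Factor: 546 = 2^1*3^1*7^1*13^1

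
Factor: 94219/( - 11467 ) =-11467^(- 1)*94219^1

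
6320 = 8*790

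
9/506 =9/506 = 0.02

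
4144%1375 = 19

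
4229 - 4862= - 633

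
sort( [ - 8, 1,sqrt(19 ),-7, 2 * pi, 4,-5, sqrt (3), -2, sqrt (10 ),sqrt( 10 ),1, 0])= [ - 8, - 7,-5,  -  2,0, 1,  1, sqrt( 3), sqrt(10 ), sqrt( 10 ), 4, sqrt( 19),2*pi]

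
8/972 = 2/243 =0.01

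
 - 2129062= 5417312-7546374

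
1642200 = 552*2975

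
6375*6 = 38250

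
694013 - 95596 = 598417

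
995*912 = 907440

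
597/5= 597/5 = 119.40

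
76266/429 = 25422/143 = 177.78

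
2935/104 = 28+23/104 = 28.22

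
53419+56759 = 110178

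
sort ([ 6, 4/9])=[4/9, 6]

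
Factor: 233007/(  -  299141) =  - 303/389 = - 3^1*101^1 * 389^( - 1 )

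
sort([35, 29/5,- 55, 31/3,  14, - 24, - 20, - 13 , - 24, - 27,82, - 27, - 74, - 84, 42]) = [  -  84, - 74, - 55, - 27,-27, - 24 , - 24,- 20,-13,29/5,31/3,14,35,42 , 82 ] 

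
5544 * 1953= 10827432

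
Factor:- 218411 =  - 37^1*5903^1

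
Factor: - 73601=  - 11^1*6691^1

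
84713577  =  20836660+63876917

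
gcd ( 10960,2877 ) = 137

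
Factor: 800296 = 2^3* 7^1  *  31^1* 461^1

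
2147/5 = 429+2/5 = 429.40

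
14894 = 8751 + 6143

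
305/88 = 305/88   =  3.47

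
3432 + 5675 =9107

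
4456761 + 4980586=9437347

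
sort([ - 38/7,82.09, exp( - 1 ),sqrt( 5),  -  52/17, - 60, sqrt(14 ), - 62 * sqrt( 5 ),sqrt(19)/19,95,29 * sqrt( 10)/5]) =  [ - 62*sqrt(5),-60,- 38/7,-52/17, sqrt(19)/19,exp(-1), sqrt( 5),sqrt( 14 ),29 *sqrt( 10)/5, 82.09,95 ]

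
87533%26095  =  9248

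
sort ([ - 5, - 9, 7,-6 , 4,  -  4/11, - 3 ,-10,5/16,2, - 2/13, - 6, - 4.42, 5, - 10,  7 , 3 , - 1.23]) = [ - 10, - 10, - 9, - 6, - 6 , - 5 ,- 4.42, -3, - 1.23, -4/11, - 2/13,5/16, 2,3, 4 , 5 , 7,  7] 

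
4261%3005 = 1256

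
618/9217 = 618/9217 =0.07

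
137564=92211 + 45353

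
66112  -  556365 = - 490253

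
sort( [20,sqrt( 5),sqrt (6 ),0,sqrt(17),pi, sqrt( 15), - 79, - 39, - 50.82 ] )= [-79, - 50.82, - 39, 0, sqrt( 5 ),  sqrt(6), pi , sqrt ( 15 ), sqrt(17),20]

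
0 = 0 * 943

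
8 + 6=14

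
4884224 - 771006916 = -766122692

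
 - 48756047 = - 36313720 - 12442327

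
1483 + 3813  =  5296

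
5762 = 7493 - 1731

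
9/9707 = 9/9707 = 0.00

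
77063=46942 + 30121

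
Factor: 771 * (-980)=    - 2^2 *3^1*5^1 * 7^2*257^1 = -755580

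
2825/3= 941+2/3 = 941.67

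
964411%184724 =40791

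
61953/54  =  1147  +  5/18=   1147.28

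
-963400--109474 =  - 853926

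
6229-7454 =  -1225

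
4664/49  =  4664/49 = 95.18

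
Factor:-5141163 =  - 3^1 * 503^1*3407^1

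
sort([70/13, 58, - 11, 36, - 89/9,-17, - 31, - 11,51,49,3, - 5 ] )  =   [ - 31, - 17, - 11, - 11, - 89/9,-5, 3,70/13 , 36, 49, 51 , 58 ]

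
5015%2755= 2260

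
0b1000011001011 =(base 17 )EEF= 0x10cb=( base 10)4299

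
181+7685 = 7866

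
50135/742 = 67 + 421/742 = 67.57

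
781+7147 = 7928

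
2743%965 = 813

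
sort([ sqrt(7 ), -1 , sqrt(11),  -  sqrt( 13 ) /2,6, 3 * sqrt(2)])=[ - sqrt(13)/2,- 1,sqrt(7), sqrt (11 ),  3 * sqrt ( 2 ) , 6]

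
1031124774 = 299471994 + 731652780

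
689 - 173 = 516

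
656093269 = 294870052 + 361223217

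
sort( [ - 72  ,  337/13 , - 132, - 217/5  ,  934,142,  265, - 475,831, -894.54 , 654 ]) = [ - 894.54, - 475, - 132, - 72, - 217/5, 337/13,142,265,  654, 831,934]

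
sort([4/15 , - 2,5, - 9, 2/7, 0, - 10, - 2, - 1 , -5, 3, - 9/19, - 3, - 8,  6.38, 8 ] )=[ - 10, - 9, - 8, - 5,-3, - 2, - 2, - 1, - 9/19,0 , 4/15,2/7, 3 , 5,6.38,8] 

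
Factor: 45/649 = 3^2*5^1 *11^(-1 )*59^( - 1)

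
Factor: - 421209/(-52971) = 140403/17657 = 3^1*17^1*2753^1 * 17657^(-1)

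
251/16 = 251/16= 15.69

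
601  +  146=747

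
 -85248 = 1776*(-48)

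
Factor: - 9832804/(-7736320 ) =2458201/1934080 = 2^(-8)*5^(-1 )*19^1*1511^( - 1) * 129379^1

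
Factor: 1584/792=2 = 2^1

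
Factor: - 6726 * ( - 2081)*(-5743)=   -80383656858 = - 2^1*3^1*19^1*59^1* 2081^1*5743^1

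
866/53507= 866/53507 = 0.02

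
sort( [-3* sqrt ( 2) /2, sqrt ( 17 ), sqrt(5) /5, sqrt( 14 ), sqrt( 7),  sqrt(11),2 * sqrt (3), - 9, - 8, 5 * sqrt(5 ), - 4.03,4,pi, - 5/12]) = [ - 9, - 8, - 4.03 , - 3*sqrt(2) /2,  -  5/12, sqrt(5)/5, sqrt(7), pi , sqrt(11 ), 2*sqrt( 3),sqrt(14),4, sqrt( 17),5*sqrt (5) ] 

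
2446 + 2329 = 4775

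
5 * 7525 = 37625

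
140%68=4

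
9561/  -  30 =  - 319 + 3/10 = - 318.70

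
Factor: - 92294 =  - 2^1*46147^1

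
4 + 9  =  13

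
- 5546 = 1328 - 6874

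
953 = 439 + 514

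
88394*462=40838028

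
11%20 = 11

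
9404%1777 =519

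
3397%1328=741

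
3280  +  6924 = 10204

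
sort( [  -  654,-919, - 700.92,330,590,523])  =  [ - 919, - 700.92 ,  -  654, 330,523, 590]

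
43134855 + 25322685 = 68457540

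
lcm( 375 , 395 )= 29625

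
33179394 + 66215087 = 99394481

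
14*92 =1288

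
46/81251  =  46/81251  =  0.00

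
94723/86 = 1101  +  37/86  =  1101.43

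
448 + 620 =1068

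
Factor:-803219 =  - 73^1*11003^1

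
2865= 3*955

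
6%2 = 0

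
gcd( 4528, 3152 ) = 16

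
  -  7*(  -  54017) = 378119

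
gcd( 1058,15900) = 2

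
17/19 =17/19=0.89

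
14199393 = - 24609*( - 577 ) 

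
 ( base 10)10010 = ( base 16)271A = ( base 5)310020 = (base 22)kf0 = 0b10011100011010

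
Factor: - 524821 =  - 11^1*47711^1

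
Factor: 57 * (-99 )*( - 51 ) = 287793 = 3^4 * 11^1*17^1*19^1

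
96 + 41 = 137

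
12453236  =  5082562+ 7370674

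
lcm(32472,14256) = 584496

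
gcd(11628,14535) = 2907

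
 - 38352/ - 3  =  12784/1 = 12784.00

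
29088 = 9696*3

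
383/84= 4+47/84 = 4.56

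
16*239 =3824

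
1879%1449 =430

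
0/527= 0  =  0.00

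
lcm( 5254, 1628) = 115588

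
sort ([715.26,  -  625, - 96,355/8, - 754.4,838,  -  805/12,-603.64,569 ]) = [  -  754.4 , - 625, -603.64, - 96, - 805/12,  355/8,  569,715.26,838] 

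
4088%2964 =1124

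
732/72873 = 244/24291 = 0.01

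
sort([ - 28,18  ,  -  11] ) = [ - 28, - 11,18] 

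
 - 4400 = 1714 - 6114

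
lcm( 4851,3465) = 24255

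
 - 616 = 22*(-28) 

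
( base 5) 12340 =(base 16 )3CA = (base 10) 970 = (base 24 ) 1GA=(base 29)14d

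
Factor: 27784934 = 2^1*13892467^1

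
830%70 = 60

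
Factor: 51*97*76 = 2^2 * 3^1*17^1 * 19^1 * 97^1= 375972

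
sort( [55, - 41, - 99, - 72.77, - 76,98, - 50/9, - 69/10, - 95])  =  [  -  99, - 95,-76, - 72.77,  -  41, - 69/10, - 50/9, 55,98] 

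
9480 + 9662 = 19142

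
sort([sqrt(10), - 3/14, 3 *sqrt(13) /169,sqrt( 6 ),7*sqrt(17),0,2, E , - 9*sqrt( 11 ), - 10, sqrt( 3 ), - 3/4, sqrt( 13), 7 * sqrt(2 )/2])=[-9 * sqrt( 11 )  , - 10,-3/4, - 3/14, 0,3*sqrt( 13)/169, sqrt(3), 2,  sqrt(6 ),  E,sqrt( 10),  sqrt (13), 7*sqrt(2)/2,  7*sqrt(17 )]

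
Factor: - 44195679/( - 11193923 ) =3^3*11^1*13^(-1)  *67^1 * 149^(-1 )*2221^1*5779^ (- 1 )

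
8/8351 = 8/8351 = 0.00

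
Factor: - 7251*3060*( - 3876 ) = 2^4*3^4*5^1*17^2*19^1  *2417^1 = 86000920560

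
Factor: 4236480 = 2^6*3^2*5^1*1471^1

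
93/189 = 31/63 = 0.49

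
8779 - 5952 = 2827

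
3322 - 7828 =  - 4506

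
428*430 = 184040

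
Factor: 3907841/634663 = 7^1*17^1*31^( -1)*59^( - 1)*347^(- 1 )*32839^1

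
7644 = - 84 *(-91) 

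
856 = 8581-7725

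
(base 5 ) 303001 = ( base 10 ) 9751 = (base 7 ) 40300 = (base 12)5787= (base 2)10011000010111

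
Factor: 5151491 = 5151491^1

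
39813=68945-29132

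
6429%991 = 483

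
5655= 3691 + 1964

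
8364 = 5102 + 3262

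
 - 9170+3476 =-5694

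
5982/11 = 543 + 9/11 = 543.82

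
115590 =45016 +70574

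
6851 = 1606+5245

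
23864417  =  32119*743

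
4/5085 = 4/5085 =0.00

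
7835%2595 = 50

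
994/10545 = 994/10545 = 0.09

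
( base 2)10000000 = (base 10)128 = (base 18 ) 72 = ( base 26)4o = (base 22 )5i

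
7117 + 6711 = 13828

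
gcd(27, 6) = 3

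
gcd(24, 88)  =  8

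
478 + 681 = 1159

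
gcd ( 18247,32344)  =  1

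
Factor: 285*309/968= 88065/968 = 2^( - 3 )*3^2*5^1*11^ (  -  2 )  *19^1*103^1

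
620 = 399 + 221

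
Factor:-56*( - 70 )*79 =309680   =  2^4 * 5^1* 7^2 *79^1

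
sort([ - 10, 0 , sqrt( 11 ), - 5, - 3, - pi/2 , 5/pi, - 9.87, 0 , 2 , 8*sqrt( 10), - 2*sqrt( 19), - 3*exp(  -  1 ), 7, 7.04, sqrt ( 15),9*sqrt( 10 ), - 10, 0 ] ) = [ - 10, - 10, - 9.87,-2*sqrt( 19),-5, - 3, - pi/2, - 3*exp(- 1),0,  0,0,5/pi  ,  2, sqrt( 11), sqrt( 15 ), 7, 7.04,8*sqrt( 10) , 9*sqrt(10)] 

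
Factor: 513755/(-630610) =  - 102751/126122 = -  2^(-1) *11^1* 19^( - 1 )*3319^ (-1) * 9341^1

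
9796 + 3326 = 13122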